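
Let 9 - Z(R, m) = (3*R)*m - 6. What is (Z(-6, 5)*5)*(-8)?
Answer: -4200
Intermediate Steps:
Z(R, m) = 15 - 3*R*m (Z(R, m) = 9 - ((3*R)*m - 6) = 9 - (3*R*m - 6) = 9 - (-6 + 3*R*m) = 9 + (6 - 3*R*m) = 15 - 3*R*m)
(Z(-6, 5)*5)*(-8) = ((15 - 3*(-6)*5)*5)*(-8) = ((15 + 90)*5)*(-8) = (105*5)*(-8) = 525*(-8) = -4200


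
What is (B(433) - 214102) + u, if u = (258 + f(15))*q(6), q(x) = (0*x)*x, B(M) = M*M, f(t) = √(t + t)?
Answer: -26613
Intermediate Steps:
f(t) = √2*√t (f(t) = √(2*t) = √2*√t)
B(M) = M²
q(x) = 0 (q(x) = 0*x = 0)
u = 0 (u = (258 + √2*√15)*0 = (258 + √30)*0 = 0)
(B(433) - 214102) + u = (433² - 214102) + 0 = (187489 - 214102) + 0 = -26613 + 0 = -26613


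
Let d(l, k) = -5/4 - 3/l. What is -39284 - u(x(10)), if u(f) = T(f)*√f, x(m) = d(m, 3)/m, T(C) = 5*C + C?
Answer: -39284 + 93*I*√62/2000 ≈ -39284.0 + 0.36614*I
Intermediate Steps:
T(C) = 6*C
d(l, k) = -5/4 - 3/l (d(l, k) = -5*¼ - 3/l = -5/4 - 3/l)
x(m) = (-5/4 - 3/m)/m
u(f) = 6*f^(3/2) (u(f) = (6*f)*√f = 6*f^(3/2))
-39284 - u(x(10)) = -39284 - 6*((¼)*(-12 - 5*10)/10²)^(3/2) = -39284 - 6*((¼)*(1/100)*(-12 - 50))^(3/2) = -39284 - 6*((¼)*(1/100)*(-62))^(3/2) = -39284 - 6*(-31/200)^(3/2) = -39284 - 6*(-31*I*√62/4000) = -39284 - (-93)*I*√62/2000 = -39284 + 93*I*√62/2000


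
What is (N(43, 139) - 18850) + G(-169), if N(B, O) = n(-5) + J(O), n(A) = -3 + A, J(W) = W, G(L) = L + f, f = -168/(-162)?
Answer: -509948/27 ≈ -18887.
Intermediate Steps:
f = 28/27 (f = -168*(-1/162) = 28/27 ≈ 1.0370)
G(L) = 28/27 + L (G(L) = L + 28/27 = 28/27 + L)
N(B, O) = -8 + O (N(B, O) = (-3 - 5) + O = -8 + O)
(N(43, 139) - 18850) + G(-169) = ((-8 + 139) - 18850) + (28/27 - 169) = (131 - 18850) - 4535/27 = -18719 - 4535/27 = -509948/27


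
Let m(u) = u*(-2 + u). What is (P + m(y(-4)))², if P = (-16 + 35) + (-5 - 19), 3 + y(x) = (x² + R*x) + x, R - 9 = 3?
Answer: 2540836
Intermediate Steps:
R = 12 (R = 9 + 3 = 12)
y(x) = -3 + x² + 13*x (y(x) = -3 + ((x² + 12*x) + x) = -3 + (x² + 13*x) = -3 + x² + 13*x)
P = -5 (P = 19 - 24 = -5)
(P + m(y(-4)))² = (-5 + (-3 + (-4)² + 13*(-4))*(-2 + (-3 + (-4)² + 13*(-4))))² = (-5 + (-3 + 16 - 52)*(-2 + (-3 + 16 - 52)))² = (-5 - 39*(-2 - 39))² = (-5 - 39*(-41))² = (-5 + 1599)² = 1594² = 2540836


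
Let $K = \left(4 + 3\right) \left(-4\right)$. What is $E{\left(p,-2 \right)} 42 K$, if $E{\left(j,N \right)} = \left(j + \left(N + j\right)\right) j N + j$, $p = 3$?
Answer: $24696$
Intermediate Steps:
$E{\left(j,N \right)} = j + N j \left(N + 2 j\right)$ ($E{\left(j,N \right)} = \left(N + 2 j\right) j N + j = j \left(N + 2 j\right) N + j = N j \left(N + 2 j\right) + j = j + N j \left(N + 2 j\right)$)
$K = -28$ ($K = 7 \left(-4\right) = -28$)
$E{\left(p,-2 \right)} 42 K = 3 \left(1 + \left(-2\right)^{2} + 2 \left(-2\right) 3\right) 42 \left(-28\right) = 3 \left(1 + 4 - 12\right) 42 \left(-28\right) = 3 \left(-7\right) 42 \left(-28\right) = \left(-21\right) 42 \left(-28\right) = \left(-882\right) \left(-28\right) = 24696$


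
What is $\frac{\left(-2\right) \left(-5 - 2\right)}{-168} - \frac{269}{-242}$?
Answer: $\frac{1493}{1452} \approx 1.0282$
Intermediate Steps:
$\frac{\left(-2\right) \left(-5 - 2\right)}{-168} - \frac{269}{-242} = \left(-2\right) \left(-7\right) \left(- \frac{1}{168}\right) - - \frac{269}{242} = 14 \left(- \frac{1}{168}\right) + \frac{269}{242} = - \frac{1}{12} + \frac{269}{242} = \frac{1493}{1452}$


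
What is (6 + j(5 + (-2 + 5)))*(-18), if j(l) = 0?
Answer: -108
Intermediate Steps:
(6 + j(5 + (-2 + 5)))*(-18) = (6 + 0)*(-18) = 6*(-18) = -108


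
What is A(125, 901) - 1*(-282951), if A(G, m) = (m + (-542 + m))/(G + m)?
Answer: 16128277/57 ≈ 2.8295e+5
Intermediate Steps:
A(G, m) = (-542 + 2*m)/(G + m)
A(125, 901) - 1*(-282951) = 2*(-271 + 901)/(125 + 901) - 1*(-282951) = 2*630/1026 + 282951 = 2*(1/1026)*630 + 282951 = 70/57 + 282951 = 16128277/57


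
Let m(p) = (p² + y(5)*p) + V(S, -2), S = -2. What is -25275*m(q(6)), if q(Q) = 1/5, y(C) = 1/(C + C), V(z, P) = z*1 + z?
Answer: 199167/2 ≈ 99584.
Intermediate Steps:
V(z, P) = 2*z (V(z, P) = z + z = 2*z)
y(C) = 1/(2*C)
q(Q) = ⅕
m(p) = -4 + p² + p/10 (m(p) = (p² + ((½)/5)*p) + 2*(-2) = (p² + ((½)*(⅕))*p) - 4 = (p² + p/10) - 4 = -4 + p² + p/10)
-25275*m(q(6)) = -25275*(-4 + (⅕)² + (⅒)*(⅕)) = -25275*(-4 + 1/25 + 1/50) = -25275*(-197/50) = 199167/2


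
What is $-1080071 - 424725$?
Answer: $-1504796$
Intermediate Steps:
$-1080071 - 424725 = -1504796$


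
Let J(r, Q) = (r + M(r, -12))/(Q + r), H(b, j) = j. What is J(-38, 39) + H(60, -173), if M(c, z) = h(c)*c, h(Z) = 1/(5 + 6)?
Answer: -2359/11 ≈ -214.45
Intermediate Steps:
h(Z) = 1/11
M(c, z) = c/11
J(r, Q) = 12*r/(11*(Q + r)) (J(r, Q) = (r + r/11)/(Q + r) = (12*r/11)/(Q + r) = 12*r/(11*(Q + r)))
J(-38, 39) + H(60, -173) = (12/11)*(-38)/(39 - 38) - 173 = (12/11)*(-38)/1 - 173 = (12/11)*(-38)*1 - 173 = -456/11 - 173 = -2359/11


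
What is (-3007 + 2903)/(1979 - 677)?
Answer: -52/651 ≈ -0.079877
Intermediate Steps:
(-3007 + 2903)/(1979 - 677) = -104/1302 = -104*1/1302 = -52/651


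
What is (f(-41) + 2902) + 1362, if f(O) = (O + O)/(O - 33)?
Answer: 157809/37 ≈ 4265.1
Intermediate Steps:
f(O) = 2*O/(-33 + O) (f(O) = (2*O)/(-33 + O) = 2*O/(-33 + O))
(f(-41) + 2902) + 1362 = (2*(-41)/(-33 - 41) + 2902) + 1362 = (2*(-41)/(-74) + 2902) + 1362 = (2*(-41)*(-1/74) + 2902) + 1362 = (41/37 + 2902) + 1362 = 107415/37 + 1362 = 157809/37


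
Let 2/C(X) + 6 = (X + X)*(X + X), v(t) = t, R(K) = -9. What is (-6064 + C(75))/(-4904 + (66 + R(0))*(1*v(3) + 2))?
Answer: 68201807/51949893 ≈ 1.3128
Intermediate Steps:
C(X) = 2/(-6 + 4*X²) (C(X) = 2/(-6 + (X + X)*(X + X)) = 2/(-6 + (2*X)*(2*X)) = 2/(-6 + 4*X²))
(-6064 + C(75))/(-4904 + (66 + R(0))*(1*v(3) + 2)) = (-6064 + 1/(-3 + 2*75²))/(-4904 + (66 - 9)*(1*3 + 2)) = (-6064 + 1/(-3 + 2*5625))/(-4904 + 57*(3 + 2)) = (-6064 + 1/(-3 + 11250))/(-4904 + 57*5) = (-6064 + 1/11247)/(-4904 + 285) = (-6064 + 1/11247)/(-4619) = -68201807/11247*(-1/4619) = 68201807/51949893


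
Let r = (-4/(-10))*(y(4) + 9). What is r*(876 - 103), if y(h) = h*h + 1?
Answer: 40196/5 ≈ 8039.2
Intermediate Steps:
y(h) = 1 + h² (y(h) = h² + 1 = 1 + h²)
r = 52/5 (r = (-4/(-10))*((1 + 4²) + 9) = (-4*(-⅒))*((1 + 16) + 9) = 2*(17 + 9)/5 = (⅖)*26 = 52/5 ≈ 10.400)
r*(876 - 103) = 52*(876 - 103)/5 = (52/5)*773 = 40196/5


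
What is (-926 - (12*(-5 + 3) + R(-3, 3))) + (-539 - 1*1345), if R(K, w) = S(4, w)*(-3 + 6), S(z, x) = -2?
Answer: -2780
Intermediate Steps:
R(K, w) = -6 (R(K, w) = -2*(-3 + 6) = -2*3 = -6)
(-926 - (12*(-5 + 3) + R(-3, 3))) + (-539 - 1*1345) = (-926 - (12*(-5 + 3) - 6)) + (-539 - 1*1345) = (-926 - (12*(-2) - 6)) + (-539 - 1345) = (-926 - (-24 - 6)) - 1884 = (-926 - 1*(-30)) - 1884 = (-926 + 30) - 1884 = -896 - 1884 = -2780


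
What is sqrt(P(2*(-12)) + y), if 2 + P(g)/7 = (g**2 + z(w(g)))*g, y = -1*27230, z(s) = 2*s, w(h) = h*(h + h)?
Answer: 2*I*sqrt(127771) ≈ 714.9*I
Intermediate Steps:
w(h) = 2*h**2 (w(h) = h*(2*h) = 2*h**2)
y = -27230
P(g) = -14 + 35*g**3 (P(g) = -14 + 7*((g**2 + 2*(2*g**2))*g) = -14 + 7*((g**2 + 4*g**2)*g) = -14 + 7*((5*g**2)*g) = -14 + 7*(5*g**3) = -14 + 35*g**3)
sqrt(P(2*(-12)) + y) = sqrt((-14 + 35*(2*(-12))**3) - 27230) = sqrt((-14 + 35*(-24)**3) - 27230) = sqrt((-14 + 35*(-13824)) - 27230) = sqrt((-14 - 483840) - 27230) = sqrt(-483854 - 27230) = sqrt(-511084) = 2*I*sqrt(127771)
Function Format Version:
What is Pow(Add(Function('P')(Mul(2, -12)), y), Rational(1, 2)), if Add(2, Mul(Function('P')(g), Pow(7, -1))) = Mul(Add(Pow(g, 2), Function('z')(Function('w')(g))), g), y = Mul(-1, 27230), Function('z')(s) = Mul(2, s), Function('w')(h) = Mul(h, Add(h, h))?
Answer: Mul(2, I, Pow(127771, Rational(1, 2))) ≈ Mul(714.90, I)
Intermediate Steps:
Function('w')(h) = Mul(2, Pow(h, 2)) (Function('w')(h) = Mul(h, Mul(2, h)) = Mul(2, Pow(h, 2)))
y = -27230
Function('P')(g) = Add(-14, Mul(35, Pow(g, 3))) (Function('P')(g) = Add(-14, Mul(7, Mul(Add(Pow(g, 2), Mul(2, Mul(2, Pow(g, 2)))), g))) = Add(-14, Mul(7, Mul(Add(Pow(g, 2), Mul(4, Pow(g, 2))), g))) = Add(-14, Mul(7, Mul(Mul(5, Pow(g, 2)), g))) = Add(-14, Mul(7, Mul(5, Pow(g, 3)))) = Add(-14, Mul(35, Pow(g, 3))))
Pow(Add(Function('P')(Mul(2, -12)), y), Rational(1, 2)) = Pow(Add(Add(-14, Mul(35, Pow(Mul(2, -12), 3))), -27230), Rational(1, 2)) = Pow(Add(Add(-14, Mul(35, Pow(-24, 3))), -27230), Rational(1, 2)) = Pow(Add(Add(-14, Mul(35, -13824)), -27230), Rational(1, 2)) = Pow(Add(Add(-14, -483840), -27230), Rational(1, 2)) = Pow(Add(-483854, -27230), Rational(1, 2)) = Pow(-511084, Rational(1, 2)) = Mul(2, I, Pow(127771, Rational(1, 2)))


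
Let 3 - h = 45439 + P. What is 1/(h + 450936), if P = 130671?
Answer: 1/274829 ≈ 3.6386e-6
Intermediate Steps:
h = -176107 (h = 3 - (45439 + 130671) = 3 - 1*176110 = 3 - 176110 = -176107)
1/(h + 450936) = 1/(-176107 + 450936) = 1/274829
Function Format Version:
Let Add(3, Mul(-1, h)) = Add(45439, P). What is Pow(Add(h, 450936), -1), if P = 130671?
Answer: Rational(1, 274829) ≈ 3.6386e-6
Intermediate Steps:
h = -176107 (h = Add(3, Mul(-1, Add(45439, 130671))) = Add(3, Mul(-1, 176110)) = Add(3, -176110) = -176107)
Pow(Add(h, 450936), -1) = Pow(Add(-176107, 450936), -1) = Pow(274829, -1) = Rational(1, 274829)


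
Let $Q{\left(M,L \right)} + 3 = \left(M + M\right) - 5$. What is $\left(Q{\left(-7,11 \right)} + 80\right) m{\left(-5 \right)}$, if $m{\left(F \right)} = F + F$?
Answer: $-580$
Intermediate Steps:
$Q{\left(M,L \right)} = -8 + 2 M$ ($Q{\left(M,L \right)} = -3 + \left(\left(M + M\right) - 5\right) = -3 + \left(2 M - 5\right) = -3 + \left(-5 + 2 M\right) = -8 + 2 M$)
$m{\left(F \right)} = 2 F$
$\left(Q{\left(-7,11 \right)} + 80\right) m{\left(-5 \right)} = \left(\left(-8 + 2 \left(-7\right)\right) + 80\right) 2 \left(-5\right) = \left(\left(-8 - 14\right) + 80\right) \left(-10\right) = \left(-22 + 80\right) \left(-10\right) = 58 \left(-10\right) = -580$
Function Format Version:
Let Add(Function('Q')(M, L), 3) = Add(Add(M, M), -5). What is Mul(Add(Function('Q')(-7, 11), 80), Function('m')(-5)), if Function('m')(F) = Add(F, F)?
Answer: -580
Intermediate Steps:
Function('Q')(M, L) = Add(-8, Mul(2, M)) (Function('Q')(M, L) = Add(-3, Add(Add(M, M), -5)) = Add(-3, Add(Mul(2, M), -5)) = Add(-3, Add(-5, Mul(2, M))) = Add(-8, Mul(2, M)))
Function('m')(F) = Mul(2, F)
Mul(Add(Function('Q')(-7, 11), 80), Function('m')(-5)) = Mul(Add(Add(-8, Mul(2, -7)), 80), Mul(2, -5)) = Mul(Add(Add(-8, -14), 80), -10) = Mul(Add(-22, 80), -10) = Mul(58, -10) = -580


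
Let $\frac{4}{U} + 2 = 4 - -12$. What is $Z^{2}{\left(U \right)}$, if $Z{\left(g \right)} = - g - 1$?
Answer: $\frac{81}{49} \approx 1.6531$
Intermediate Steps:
$U = \frac{2}{7}$ ($U = \frac{4}{-2 + \left(4 - -12\right)} = \frac{4}{-2 + \left(4 + 12\right)} = \frac{4}{-2 + 16} = \frac{4}{14} = 4 \cdot \frac{1}{14} = \frac{2}{7} \approx 0.28571$)
$Z{\left(g \right)} = -1 - g$
$Z^{2}{\left(U \right)} = \left(-1 - \frac{2}{7}\right)^{2} = \left(- \frac{9}{7}\right)^{2} = \frac{81}{49}$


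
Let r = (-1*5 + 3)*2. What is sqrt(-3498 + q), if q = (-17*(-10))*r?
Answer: I*sqrt(4178) ≈ 64.637*I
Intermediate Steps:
r = -4 (r = (-5 + 3)*2 = -2*2 = -4)
q = -680 (q = -17*(-10)*(-4) = 170*(-4) = -680)
sqrt(-3498 + q) = sqrt(-3498 - 680) = sqrt(-4178) = I*sqrt(4178)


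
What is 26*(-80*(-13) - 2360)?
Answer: -34320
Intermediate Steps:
26*(-80*(-13) - 2360) = 26*(1040 - 2360) = 26*(-1320) = -34320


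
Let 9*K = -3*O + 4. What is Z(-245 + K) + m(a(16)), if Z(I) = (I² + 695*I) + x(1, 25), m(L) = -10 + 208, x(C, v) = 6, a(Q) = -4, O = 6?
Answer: -8939360/81 ≈ -1.1036e+5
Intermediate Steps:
K = -14/9 (K = (-3*6 + 4)/9 = (-18 + 4)/9 = (⅑)*(-14) = -14/9 ≈ -1.5556)
m(L) = 198
Z(I) = 6 + I² + 695*I (Z(I) = (I² + 695*I) + 6 = 6 + I² + 695*I)
Z(-245 + K) + m(a(16)) = (6 + (-245 - 14/9)² + 695*(-245 - 14/9)) + 198 = (6 + (-2219/9)² + 695*(-2219/9)) + 198 = (6 + 4923961/81 - 1542205/9) + 198 = -8955398/81 + 198 = -8939360/81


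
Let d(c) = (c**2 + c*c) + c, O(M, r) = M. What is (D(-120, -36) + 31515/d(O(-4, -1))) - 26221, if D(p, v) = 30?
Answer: -701833/28 ≈ -25065.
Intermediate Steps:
d(c) = c + 2*c**2 (d(c) = (c**2 + c**2) + c = 2*c**2 + c = c + 2*c**2)
(D(-120, -36) + 31515/d(O(-4, -1))) - 26221 = (30 + 31515/((-4*(1 + 2*(-4))))) - 26221 = (30 + 31515/((-4*(1 - 8)))) - 26221 = (30 + 31515/((-4*(-7)))) - 26221 = (30 + 31515/28) - 26221 = 32355/28 - 26221 = -701833/28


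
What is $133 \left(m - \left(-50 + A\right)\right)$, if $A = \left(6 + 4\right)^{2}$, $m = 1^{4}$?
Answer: $-6517$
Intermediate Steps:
$m = 1$
$A = 100$ ($A = 10^{2} = 100$)
$133 \left(m - \left(-50 + A\right)\right) = 133 \left(1 + \left(\left(\left(11 + 20\right) + 19\right) - 100\right)\right) = 133 \left(1 + \left(\left(31 + 19\right) - 100\right)\right) = 133 \left(1 + \left(50 - 100\right)\right) = 133 \left(1 - 50\right) = 133 \left(-49\right) = -6517$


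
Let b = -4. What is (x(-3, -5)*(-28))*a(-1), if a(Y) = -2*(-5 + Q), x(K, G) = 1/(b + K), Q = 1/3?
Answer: 112/3 ≈ 37.333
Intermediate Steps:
Q = 1/3 ≈ 0.33333
x(K, G) = 1/(-4 + K)
a(Y) = 28/3 (a(Y) = -2*(-5 + 1/3) = -2*(-14/3) = 28/3)
(x(-3, -5)*(-28))*a(-1) = (-28/(-4 - 3))*(28/3) = (-28/(-7))*(28/3) = -1/7*(-28)*(28/3) = 4*(28/3) = 112/3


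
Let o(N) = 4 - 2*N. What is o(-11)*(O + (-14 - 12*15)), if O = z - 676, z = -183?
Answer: -27378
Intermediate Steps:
O = -859 (O = -183 - 676 = -859)
o(-11)*(O + (-14 - 12*15)) = (4 - 2*(-11))*(-859 + (-14 - 12*15)) = (4 + 22)*(-859 + (-14 - 180)) = 26*(-859 - 194) = 26*(-1053) = -27378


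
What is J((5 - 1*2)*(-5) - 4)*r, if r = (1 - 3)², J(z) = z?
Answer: -76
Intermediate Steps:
r = 4 (r = (-2)² = 4)
J((5 - 1*2)*(-5) - 4)*r = ((5 - 1*2)*(-5) - 4)*4 = ((5 - 2)*(-5) - 4)*4 = (3*(-5) - 4)*4 = (-15 - 4)*4 = -19*4 = -76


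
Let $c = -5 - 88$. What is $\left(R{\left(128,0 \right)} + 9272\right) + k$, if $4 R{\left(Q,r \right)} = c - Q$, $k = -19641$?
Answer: $- \frac{41697}{4} \approx -10424.0$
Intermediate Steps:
$c = -93$ ($c = -5 - 88 = -93$)
$R{\left(Q,r \right)} = - \frac{93}{4} - \frac{Q}{4}$ ($R{\left(Q,r \right)} = \frac{-93 - Q}{4} = - \frac{93}{4} - \frac{Q}{4}$)
$\left(R{\left(128,0 \right)} + 9272\right) + k = \left(\left(- \frac{93}{4} - 32\right) + 9272\right) - 19641 = \left(- \frac{221}{4} + 9272\right) - 19641 = \frac{36867}{4} - 19641 = - \frac{41697}{4}$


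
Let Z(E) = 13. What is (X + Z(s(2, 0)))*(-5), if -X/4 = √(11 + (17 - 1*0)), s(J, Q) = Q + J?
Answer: -65 + 40*√7 ≈ 40.830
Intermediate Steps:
s(J, Q) = J + Q
X = -8*√7 (X = -4*√(11 + (17 - 1*0)) = -4*√(11 + (17 + 0)) = -4*√(11 + 17) = -8*√7 ≈ -21.166)
(X + Z(s(2, 0)))*(-5) = (-8*√7 + 13)*(-5) = (13 - 8*√7)*(-5) = -65 + 40*√7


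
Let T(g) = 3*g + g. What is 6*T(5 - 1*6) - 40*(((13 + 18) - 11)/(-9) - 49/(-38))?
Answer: 2276/171 ≈ 13.310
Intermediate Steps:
T(g) = 4*g
6*T(5 - 1*6) - 40*(((13 + 18) - 11)/(-9) - 49/(-38)) = 6*(4*(5 - 1*6)) - 40*(((13 + 18) - 11)/(-9) - 49/(-38)) = 6*(4*(5 - 6)) - 40*((31 - 11)*(-⅑) - 49*(-1/38)) = 6*(4*(-1)) - 40*(20*(-⅑) + 49/38) = 6*(-4) - 40*(-20/9 + 49/38) = -24 - 40*(-319/342) = -24 + 6380/171 = 2276/171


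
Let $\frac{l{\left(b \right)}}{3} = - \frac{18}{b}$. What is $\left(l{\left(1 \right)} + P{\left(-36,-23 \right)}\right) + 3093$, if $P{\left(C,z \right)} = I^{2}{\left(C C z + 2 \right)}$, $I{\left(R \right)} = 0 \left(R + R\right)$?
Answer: $3039$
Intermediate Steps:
$I{\left(R \right)} = 0$ ($I{\left(R \right)} = 0 \cdot 2 R = 0$)
$P{\left(C,z \right)} = 0$ ($P{\left(C,z \right)} = 0^{2} = 0$)
$l{\left(b \right)} = - \frac{54}{b}$ ($l{\left(b \right)} = 3 \left(- \frac{18}{b}\right) = - \frac{54}{b}$)
$\left(l{\left(1 \right)} + P{\left(-36,-23 \right)}\right) + 3093 = \left(- \frac{54}{1} + 0\right) + 3093 = \left(\left(-54\right) 1 + 0\right) + 3093 = \left(-54 + 0\right) + 3093 = -54 + 3093 = 3039$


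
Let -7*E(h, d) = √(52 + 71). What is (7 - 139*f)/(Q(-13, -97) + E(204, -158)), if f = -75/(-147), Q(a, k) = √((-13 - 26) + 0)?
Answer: 3132/(7*(√123 - 7*I*√39)) ≈ 2.4396 + 9.6162*I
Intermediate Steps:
E(h, d) = -√123/7 (E(h, d) = -√(52 + 71)/7 = -√123/7)
Q(a, k) = I*√39 (Q(a, k) = √(-39 + 0) = √(-39) = I*√39)
f = 25/49 (f = -75*(-1/147) = 25/49 ≈ 0.51020)
(7 - 139*f)/(Q(-13, -97) + E(204, -158)) = (7 - 139*25/49)/(I*√39 - √123/7) = (7 - 3475/49)/(-√123/7 + I*√39) = -3132/(49*(-√123/7 + I*√39))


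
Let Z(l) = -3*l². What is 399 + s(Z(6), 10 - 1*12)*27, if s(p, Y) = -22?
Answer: -195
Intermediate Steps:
399 + s(Z(6), 10 - 1*12)*27 = 399 - 22*27 = 399 - 594 = -195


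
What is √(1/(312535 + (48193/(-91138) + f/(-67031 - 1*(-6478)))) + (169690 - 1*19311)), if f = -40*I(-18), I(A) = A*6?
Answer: √9129712069278977133113178612132957/246396732493443 ≈ 387.79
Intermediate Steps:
I(A) = 6*A
f = 4320 (f = -240*(-18) = -40*(-108) = 4320)
√(1/(312535 + (48193/(-91138) + f/(-67031 - 1*(-6478)))) + (169690 - 1*19311)) = √(1/(312535 + (48193/(-91138) + 4320/(-67031 - 1*(-6478)))) + (169690 - 1*19311)) = √(1/(312535 + (48193*(-1/91138) + 4320/(-67031 + 6478))) + (169690 - 19311)) = √(1/(312535 + (-48193/91138 + 4320/(-60553))) + 150379) = √(1/(312535 + (-48193/91138 + 4320*(-1/60553))) + 150379) = √(1/(312535 + (-48193/91138 - 4320/60553)) + 150379) = √(1/(312535 - 3311946889/5518679314) + 150379) = √(1/(1724777127454101/5518679314) + 150379) = √(5518679314/1724777127454101 + 150379) = √(259370259654938933593/1724777127454101) = √9129712069278977133113178612132957/246396732493443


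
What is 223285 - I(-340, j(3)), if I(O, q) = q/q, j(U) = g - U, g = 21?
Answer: 223284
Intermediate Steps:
j(U) = 21 - U
I(O, q) = 1
223285 - I(-340, j(3)) = 223285 - 1*1 = 223285 - 1 = 223284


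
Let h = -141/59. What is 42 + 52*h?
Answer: -4854/59 ≈ -82.271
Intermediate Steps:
h = -141/59 (h = -141*1/59 = -141/59 ≈ -2.3898)
42 + 52*h = 42 + 52*(-141/59) = 42 - 7332/59 = -4854/59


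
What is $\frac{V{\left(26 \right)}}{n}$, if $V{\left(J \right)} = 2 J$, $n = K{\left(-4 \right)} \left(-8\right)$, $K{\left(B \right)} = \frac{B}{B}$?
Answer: $- \frac{13}{2} \approx -6.5$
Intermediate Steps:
$K{\left(B \right)} = 1$
$n = -8$ ($n = 1 \left(-8\right) = -8$)
$\frac{V{\left(26 \right)}}{n} = \frac{2 \cdot 26}{-8} = 52 \left(- \frac{1}{8}\right) = - \frac{13}{2}$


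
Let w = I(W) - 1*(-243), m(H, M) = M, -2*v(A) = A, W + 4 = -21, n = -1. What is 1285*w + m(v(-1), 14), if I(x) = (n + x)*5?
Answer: 145219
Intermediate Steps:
W = -25 (W = -4 - 21 = -25)
v(A) = -A/2
I(x) = -5 + 5*x (I(x) = (-1 + x)*5 = -5 + 5*x)
w = 113 (w = (-5 + 5*(-25)) - 1*(-243) = (-5 - 125) + 243 = -130 + 243 = 113)
1285*w + m(v(-1), 14) = 1285*113 + 14 = 145205 + 14 = 145219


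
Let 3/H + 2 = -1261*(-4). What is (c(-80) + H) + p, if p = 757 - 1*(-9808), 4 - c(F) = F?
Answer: 53692261/5042 ≈ 10649.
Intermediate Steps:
c(F) = 4 - F
p = 10565 (p = 757 + 9808 = 10565)
H = 3/5042 (H = 3/(-2 - 1261*(-4)) = 3/(-2 + 5044) = 3/5042 ≈ 0.00059500)
(c(-80) + H) + p = ((4 - 1*(-80)) + 3/5042) + 10565 = ((4 + 80) + 3/5042) + 10565 = (84 + 3/5042) + 10565 = 423531/5042 + 10565 = 53692261/5042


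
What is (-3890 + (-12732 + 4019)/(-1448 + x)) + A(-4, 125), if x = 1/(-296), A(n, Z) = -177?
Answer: -1740573755/428609 ≈ -4061.0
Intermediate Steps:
x = -1/296 ≈ -0.0033784
(-3890 + (-12732 + 4019)/(-1448 + x)) + A(-4, 125) = (-3890 + (-12732 + 4019)/(-1448 - 1/296)) - 177 = (-3890 - 8713/(-428609/296)) - 177 = (-3890 - 8713*(-296/428609)) - 177 = (-3890 + 2579048/428609) - 177 = -1664709962/428609 - 177 = -1740573755/428609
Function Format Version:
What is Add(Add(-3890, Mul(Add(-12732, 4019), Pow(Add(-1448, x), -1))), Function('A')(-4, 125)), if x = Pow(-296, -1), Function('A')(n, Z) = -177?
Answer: Rational(-1740573755, 428609) ≈ -4061.0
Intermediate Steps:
x = Rational(-1, 296) ≈ -0.0033784
Add(Add(-3890, Mul(Add(-12732, 4019), Pow(Add(-1448, x), -1))), Function('A')(-4, 125)) = Add(Add(-3890, Mul(Add(-12732, 4019), Pow(Add(-1448, Rational(-1, 296)), -1))), -177) = Add(Add(-3890, Mul(-8713, Pow(Rational(-428609, 296), -1))), -177) = Add(Add(-3890, Mul(-8713, Rational(-296, 428609))), -177) = Add(Add(-3890, Rational(2579048, 428609)), -177) = Add(Rational(-1664709962, 428609), -177) = Rational(-1740573755, 428609)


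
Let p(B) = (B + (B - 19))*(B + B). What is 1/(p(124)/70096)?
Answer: 8762/7099 ≈ 1.2343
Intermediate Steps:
p(B) = 2*B*(-19 + 2*B) (p(B) = (B + (-19 + B))*(2*B) = (-19 + 2*B)*(2*B) = 2*B*(-19 + 2*B))
1/(p(124)/70096) = 1/((2*124*(-19 + 2*124))/70096) = 1/((2*124*(-19 + 248))*(1/70096)) = 1/((2*124*229)*(1/70096)) = 1/(56792*(1/70096)) = 1/(7099/8762) = 8762/7099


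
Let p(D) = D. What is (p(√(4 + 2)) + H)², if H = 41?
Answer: (41 + √6)² ≈ 1887.9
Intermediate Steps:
(p(√(4 + 2)) + H)² = (√(4 + 2) + 41)² = (√6 + 41)² = (41 + √6)²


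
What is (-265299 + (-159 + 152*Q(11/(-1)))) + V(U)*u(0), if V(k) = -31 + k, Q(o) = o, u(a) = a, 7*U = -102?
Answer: -267130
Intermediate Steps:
U = -102/7 (U = (⅐)*(-102) = -102/7 ≈ -14.571)
(-265299 + (-159 + 152*Q(11/(-1)))) + V(U)*u(0) = (-265299 + (-159 + 152*(11/(-1)))) + (-31 - 102/7)*0 = (-265299 + (-159 + 152*(11*(-1)))) - 319/7*0 = (-265299 + (-159 + 152*(-11))) + 0 = (-265299 + (-159 - 1672)) + 0 = (-265299 - 1831) + 0 = -267130 + 0 = -267130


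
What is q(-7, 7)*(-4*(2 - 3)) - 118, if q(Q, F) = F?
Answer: -90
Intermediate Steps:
q(-7, 7)*(-4*(2 - 3)) - 118 = 7*(-4*(2 - 3)) - 118 = 7*(-4*(-1)) - 118 = 7*4 - 118 = 28 - 118 = -90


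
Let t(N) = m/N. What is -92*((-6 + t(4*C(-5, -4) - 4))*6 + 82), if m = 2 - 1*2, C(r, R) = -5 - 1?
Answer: -4232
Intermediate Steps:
C(r, R) = -6
m = 0 (m = 2 - 2 = 0)
t(N) = 0 (t(N) = 0/N = 0)
-92*((-6 + t(4*C(-5, -4) - 4))*6 + 82) = -92*((-6 + 0)*6 + 82) = -92*(-6*6 + 82) = -92*(-36 + 82) = -92*46 = -4232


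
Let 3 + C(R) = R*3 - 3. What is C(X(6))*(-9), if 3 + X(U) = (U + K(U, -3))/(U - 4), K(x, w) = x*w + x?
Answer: 216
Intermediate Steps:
K(x, w) = x + w*x (K(x, w) = w*x + x = x + w*x)
X(U) = -3 - U/(-4 + U) (X(U) = -3 + (U + U*(1 - 3))/(U - 4) = -3 + (U + U*(-2))/(-4 + U) = -3 + (U - 2*U)/(-4 + U) = -3 + (-U)/(-4 + U) = -3 - U/(-4 + U))
C(R) = -6 + 3*R (C(R) = -3 + (R*3 - 3) = -3 + (3*R - 3) = -3 + (-3 + 3*R) = -6 + 3*R)
C(X(6))*(-9) = (-6 + 3*(4*(3 - 1*6)/(-4 + 6)))*(-9) = (-6 + 3*(4*(3 - 6)/2))*(-9) = (-6 + 3*(4*(½)*(-3)))*(-9) = (-6 + 3*(-6))*(-9) = (-6 - 18)*(-9) = -24*(-9) = 216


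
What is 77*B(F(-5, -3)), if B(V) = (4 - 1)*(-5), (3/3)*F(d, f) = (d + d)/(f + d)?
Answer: -1155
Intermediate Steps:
F(d, f) = 2*d/(d + f) (F(d, f) = (d + d)/(f + d) = (2*d)/(d + f) = 2*d/(d + f))
B(V) = -15 (B(V) = 3*(-5) = -15)
77*B(F(-5, -3)) = 77*(-15) = -1155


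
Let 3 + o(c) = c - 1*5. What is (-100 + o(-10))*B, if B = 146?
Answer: -17228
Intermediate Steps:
o(c) = -8 + c (o(c) = -3 + (c - 1*5) = -3 + (c - 5) = -3 + (-5 + c) = -8 + c)
(-100 + o(-10))*B = (-100 + (-8 - 10))*146 = (-100 - 18)*146 = -118*146 = -17228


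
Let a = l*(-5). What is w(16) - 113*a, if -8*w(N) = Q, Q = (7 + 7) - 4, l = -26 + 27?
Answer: 2255/4 ≈ 563.75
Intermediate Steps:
l = 1
Q = 10 (Q = 14 - 4 = 10)
w(N) = -5/4 (w(N) = -⅛*10 = -5/4)
a = -5 (a = 1*(-5) = -5)
w(16) - 113*a = -5/4 - 113*(-5) = -5/4 + 565 = 2255/4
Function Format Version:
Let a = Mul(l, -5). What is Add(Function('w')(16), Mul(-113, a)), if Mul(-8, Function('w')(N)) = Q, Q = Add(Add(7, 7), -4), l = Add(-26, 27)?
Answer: Rational(2255, 4) ≈ 563.75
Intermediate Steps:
l = 1
Q = 10 (Q = Add(14, -4) = 10)
Function('w')(N) = Rational(-5, 4) (Function('w')(N) = Mul(Rational(-1, 8), 10) = Rational(-5, 4))
a = -5 (a = Mul(1, -5) = -5)
Add(Function('w')(16), Mul(-113, a)) = Add(Rational(-5, 4), Mul(-113, -5)) = Add(Rational(-5, 4), 565) = Rational(2255, 4)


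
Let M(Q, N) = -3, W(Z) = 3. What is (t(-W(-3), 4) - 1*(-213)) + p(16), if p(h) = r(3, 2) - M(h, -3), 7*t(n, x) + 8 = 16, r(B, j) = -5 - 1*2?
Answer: 1471/7 ≈ 210.14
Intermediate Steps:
r(B, j) = -7 (r(B, j) = -5 - 2 = -7)
t(n, x) = 8/7 (t(n, x) = -8/7 + (1/7)*16 = -8/7 + 16/7 = 8/7)
p(h) = -4 (p(h) = -7 - 1*(-3) = -7 + 3 = -4)
(t(-W(-3), 4) - 1*(-213)) + p(16) = (8/7 - 1*(-213)) - 4 = (8/7 + 213) - 4 = 1499/7 - 4 = 1471/7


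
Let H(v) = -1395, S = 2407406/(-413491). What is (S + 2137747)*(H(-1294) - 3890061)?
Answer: -3439800920262802176/413491 ≈ -8.3189e+12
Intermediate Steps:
S = -2407406/413491 (S = 2407406*(-1/413491) = -2407406/413491 ≈ -5.8222)
(S + 2137747)*(H(-1294) - 3890061) = (-2407406/413491 + 2137747)*(-1395 - 3890061) = (883936737371/413491)*(-3891456) = -3439800920262802176/413491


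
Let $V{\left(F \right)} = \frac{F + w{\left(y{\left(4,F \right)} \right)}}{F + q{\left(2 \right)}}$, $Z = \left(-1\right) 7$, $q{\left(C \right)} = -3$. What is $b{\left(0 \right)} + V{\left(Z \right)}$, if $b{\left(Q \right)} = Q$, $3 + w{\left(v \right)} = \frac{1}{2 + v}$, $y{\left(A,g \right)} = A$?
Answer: $\frac{59}{60} \approx 0.98333$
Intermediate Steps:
$w{\left(v \right)} = -3 + \frac{1}{2 + v}$
$Z = -7$
$V{\left(F \right)} = \frac{- \frac{17}{6} + F}{-3 + F}$ ($V{\left(F \right)} = \frac{F + \frac{-5 - 12}{2 + 4}}{F - 3} = \frac{F + \frac{-5 - 12}{6}}{-3 + F} = \frac{F + \frac{1}{6} \left(-17\right)}{-3 + F} = \frac{F - \frac{17}{6}}{-3 + F} = \frac{- \frac{17}{6} + F}{-3 + F}$)
$b{\left(0 \right)} + V{\left(Z \right)} = 0 + \frac{- \frac{17}{6} - 7}{-3 - 7} = 0 + \frac{1}{-10} \left(- \frac{59}{6}\right) = 0 - - \frac{59}{60} = 0 + \frac{59}{60} = \frac{59}{60}$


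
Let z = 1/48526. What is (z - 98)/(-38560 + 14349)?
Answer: 4755547/1174862986 ≈ 0.0040477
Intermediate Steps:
z = 1/48526 ≈ 2.0608e-5
(z - 98)/(-38560 + 14349) = (1/48526 - 98)/(-38560 + 14349) = -4755547/48526/(-24211) = -4755547/48526*(-1/24211) = 4755547/1174862986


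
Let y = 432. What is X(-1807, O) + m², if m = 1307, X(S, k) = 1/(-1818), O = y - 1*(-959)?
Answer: 3105596681/1818 ≈ 1.7082e+6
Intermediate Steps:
O = 1391 (O = 432 - 1*(-959) = 432 + 959 = 1391)
X(S, k) = -1/1818
X(-1807, O) + m² = -1/1818 + 1307² = -1/1818 + 1708249 = 3105596681/1818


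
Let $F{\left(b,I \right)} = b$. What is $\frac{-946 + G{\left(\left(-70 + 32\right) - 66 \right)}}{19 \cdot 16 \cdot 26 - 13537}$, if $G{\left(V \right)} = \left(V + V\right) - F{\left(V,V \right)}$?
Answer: $\frac{1050}{5633} \approx 0.1864$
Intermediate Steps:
$G{\left(V \right)} = V$ ($G{\left(V \right)} = \left(V + V\right) - V = 2 V - V = V$)
$\frac{-946 + G{\left(\left(-70 + 32\right) - 66 \right)}}{19 \cdot 16 \cdot 26 - 13537} = \frac{-946 + \left(\left(-70 + 32\right) - 66\right)}{19 \cdot 16 \cdot 26 - 13537} = \frac{-946 - 104}{304 \cdot 26 - 13537} = \frac{-946 - 104}{7904 - 13537} = - \frac{1050}{-5633} = \left(-1050\right) \left(- \frac{1}{5633}\right) = \frac{1050}{5633}$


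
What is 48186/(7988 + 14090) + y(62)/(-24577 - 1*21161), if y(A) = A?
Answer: 78662944/36064413 ≈ 2.1812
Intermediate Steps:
48186/(7988 + 14090) + y(62)/(-24577 - 1*21161) = 48186/(7988 + 14090) + 62/(-24577 - 1*21161) = 48186/22078 + 62/(-24577 - 21161) = 48186*(1/22078) + 62/(-45738) = 24093/11039 + 62*(-1/45738) = 24093/11039 - 31/22869 = 78662944/36064413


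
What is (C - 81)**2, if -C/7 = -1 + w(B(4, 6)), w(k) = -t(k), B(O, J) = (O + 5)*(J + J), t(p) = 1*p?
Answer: 465124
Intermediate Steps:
t(p) = p
B(O, J) = 2*J*(5 + O) (B(O, J) = (5 + O)*(2*J) = 2*J*(5 + O))
w(k) = -k
C = 763 (C = -7*(-1 - 2*6*(5 + 4)) = -7*(-1 - 2*6*9) = -7*(-1 - 1*108) = -7*(-1 - 108) = -7*(-109) = 763)
(C - 81)**2 = (763 - 81)**2 = 682**2 = 465124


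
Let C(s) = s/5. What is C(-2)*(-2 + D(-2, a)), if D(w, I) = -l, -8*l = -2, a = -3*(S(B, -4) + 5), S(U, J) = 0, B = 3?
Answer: 9/10 ≈ 0.90000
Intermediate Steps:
a = -15 (a = -3*(0 + 5) = -3*5 = -15)
l = 1/4 (l = -1/8*(-2) = 1/4 ≈ 0.25000)
D(w, I) = -1/4 (D(w, I) = -1*1/4 = -1/4)
C(s) = s/5 (C(s) = s*(1/5) = s/5)
C(-2)*(-2 + D(-2, a)) = ((1/5)*(-2))*(-2 - 1/4) = -2/5*(-9/4) = 9/10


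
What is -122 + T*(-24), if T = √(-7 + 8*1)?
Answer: -146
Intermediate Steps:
T = 1 (T = √(-7 + 8) = √1 = 1)
-122 + T*(-24) = -122 + 1*(-24) = -122 - 24 = -146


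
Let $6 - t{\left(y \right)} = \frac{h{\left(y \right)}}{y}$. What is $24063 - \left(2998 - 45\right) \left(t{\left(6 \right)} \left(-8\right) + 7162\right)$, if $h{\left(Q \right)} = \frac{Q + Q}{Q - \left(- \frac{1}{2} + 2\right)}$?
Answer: $- \frac{188946707}{9} \approx -2.0994 \cdot 10^{7}$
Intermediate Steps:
$h{\left(Q \right)} = \frac{2 Q}{- \frac{3}{2} + Q}$ ($h{\left(Q \right)} = \frac{2 Q}{Q - \frac{3}{2}} = \frac{2 Q}{- \frac{3}{2} + Q}$)
$t{\left(y \right)} = 6 - \frac{4}{-3 + 2 y}$ ($t{\left(y \right)} = 6 - \frac{4 y \frac{1}{-3 + 2 y}}{y} = 6 - \frac{4}{-3 + 2 y}$)
$24063 - \left(2998 - 45\right) \left(t{\left(6 \right)} \left(-8\right) + 7162\right) = 24063 - \left(2998 - 45\right) \left(\frac{2 \left(-11 + 6 \cdot 6\right)}{-3 + 2 \cdot 6} \left(-8\right) + 7162\right) = 24063 - 2953 \left(\frac{2 \left(-11 + 36\right)}{-3 + 12} \left(-8\right) + 7162\right) = 24063 - 2953 \left(2 \cdot \frac{1}{9} \cdot 25 \left(-8\right) + 7162\right) = 24063 - 2953 \left(\frac{50}{9} \left(-8\right) + 7162\right) = 24063 - 2953 \left(- \frac{400}{9} + 7162\right) = 24063 - 2953 \cdot \frac{64058}{9} = 24063 - \frac{189163274}{9} = - \frac{188946707}{9}$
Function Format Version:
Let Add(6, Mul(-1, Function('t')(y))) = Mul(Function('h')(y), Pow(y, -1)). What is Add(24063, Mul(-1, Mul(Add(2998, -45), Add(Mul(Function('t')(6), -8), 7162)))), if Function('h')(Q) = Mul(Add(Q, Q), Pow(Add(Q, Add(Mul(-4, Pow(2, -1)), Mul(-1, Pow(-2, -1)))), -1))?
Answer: Rational(-188946707, 9) ≈ -2.0994e+7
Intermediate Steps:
Function('h')(Q) = Mul(2, Q, Pow(Add(Rational(-3, 2), Q), -1)) (Function('h')(Q) = Mul(Mul(2, Q), Pow(Add(Q, Add(Mul(-4, Rational(1, 2)), Mul(-1, Rational(-1, 2)))), -1)) = Mul(Mul(2, Q), Pow(Add(Q, Add(-2, Rational(1, 2))), -1)) = Mul(Mul(2, Q), Pow(Add(Q, Rational(-3, 2)), -1)) = Mul(Mul(2, Q), Pow(Add(Rational(-3, 2), Q), -1)) = Mul(2, Q, Pow(Add(Rational(-3, 2), Q), -1)))
Function('t')(y) = Add(6, Mul(-4, Pow(Add(-3, Mul(2, y)), -1))) (Function('t')(y) = Add(6, Mul(-1, Mul(Mul(4, y, Pow(Add(-3, Mul(2, y)), -1)), Pow(y, -1)))) = Add(6, Mul(-1, Mul(4, Pow(Add(-3, Mul(2, y)), -1)))) = Add(6, Mul(-4, Pow(Add(-3, Mul(2, y)), -1))))
Add(24063, Mul(-1, Mul(Add(2998, -45), Add(Mul(Function('t')(6), -8), 7162)))) = Add(24063, Mul(-1, Mul(Add(2998, -45), Add(Mul(Mul(2, Pow(Add(-3, Mul(2, 6)), -1), Add(-11, Mul(6, 6))), -8), 7162)))) = Add(24063, Mul(-1, Mul(2953, Add(Mul(Mul(2, Pow(Add(-3, 12), -1), Add(-11, 36)), -8), 7162)))) = Add(24063, Mul(-1, Mul(2953, Add(Mul(Mul(2, Pow(9, -1), 25), -8), 7162)))) = Add(24063, Mul(-1, Mul(2953, Add(Mul(Mul(2, Rational(1, 9), 25), -8), 7162)))) = Add(24063, Mul(-1, Mul(2953, Add(Mul(Rational(50, 9), -8), 7162)))) = Add(24063, Mul(-1, Mul(2953, Add(Rational(-400, 9), 7162)))) = Add(24063, Mul(-1, Mul(2953, Rational(64058, 9)))) = Add(24063, Mul(-1, Rational(189163274, 9))) = Add(24063, Rational(-189163274, 9)) = Rational(-188946707, 9)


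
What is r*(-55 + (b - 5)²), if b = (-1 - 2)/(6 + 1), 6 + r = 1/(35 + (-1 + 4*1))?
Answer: 283977/1862 ≈ 152.51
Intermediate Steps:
r = -227/38 (r = -6 + 1/(35 + (-1 + 4*1)) = -6 + 1/(35 + (-1 + 4)) = -6 + 1/(35 + 3) = -6 + 1/38 = -227/38 ≈ -5.9737)
b = -3/7 ≈ -0.42857
r*(-55 + (b - 5)²) = -227*(-55 + (-3/7 - 5)²)/38 = -227*(-55 + (-38/7)²)/38 = -227*(-55 + 1444/49)/38 = -227/38*(-1251/49) = 283977/1862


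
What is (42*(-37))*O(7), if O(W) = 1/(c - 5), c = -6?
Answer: 1554/11 ≈ 141.27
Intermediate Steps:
O(W) = -1/11 (O(W) = 1/(-6 - 5) = 1/(-11) = -1/11)
(42*(-37))*O(7) = (42*(-37))*(-1/11) = -1554*(-1/11) = 1554/11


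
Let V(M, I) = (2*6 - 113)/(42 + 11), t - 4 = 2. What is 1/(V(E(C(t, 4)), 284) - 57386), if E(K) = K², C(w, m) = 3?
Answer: -53/3041559 ≈ -1.7425e-5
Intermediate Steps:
t = 6 (t = 4 + 2 = 6)
V(M, I) = -101/53 (V(M, I) = (12 - 113)/53 = -101*1/53 = -101/53)
1/(V(E(C(t, 4)), 284) - 57386) = 1/(-101/53 - 57386) = 1/(-3041559/53) = -53/3041559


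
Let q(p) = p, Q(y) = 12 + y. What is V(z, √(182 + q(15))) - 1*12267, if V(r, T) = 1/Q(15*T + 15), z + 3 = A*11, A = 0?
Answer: -59421351/4844 + 5*√197/14532 ≈ -12267.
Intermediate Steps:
z = -3 (z = -3 + 0*11 = -3 + 0 = -3)
V(r, T) = 1/(27 + 15*T) (V(r, T) = 1/(12 + (15*T + 15)) = 1/(12 + (15 + 15*T)) = 1/(27 + 15*T))
V(z, √(182 + q(15))) - 1*12267 = 1/(3*(9 + 5*√(182 + 15))) - 1*12267 = 1/(3*(9 + 5*√197)) - 12267 = -12267 + 1/(3*(9 + 5*√197))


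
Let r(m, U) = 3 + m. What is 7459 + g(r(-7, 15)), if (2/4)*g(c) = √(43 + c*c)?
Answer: 7459 + 2*√59 ≈ 7474.4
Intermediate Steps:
g(c) = 2*√(43 + c²) (g(c) = 2*√(43 + c*c) = 2*√(43 + c²))
7459 + g(r(-7, 15)) = 7459 + 2*√(43 + (3 - 7)²) = 7459 + 2*√(43 + (-4)²) = 7459 + 2*√(43 + 16) = 7459 + 2*√59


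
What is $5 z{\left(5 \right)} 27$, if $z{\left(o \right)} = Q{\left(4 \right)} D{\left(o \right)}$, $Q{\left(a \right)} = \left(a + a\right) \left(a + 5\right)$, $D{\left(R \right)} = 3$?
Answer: $29160$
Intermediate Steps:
$Q{\left(a \right)} = 2 a \left(5 + a\right)$
$z{\left(o \right)} = 216$ ($z{\left(o \right)} = 2 \cdot 4 \left(5 + 4\right) 3 = 2 \cdot 4 \cdot 9 \cdot 3 = 72 \cdot 3 = 216$)
$5 z{\left(5 \right)} 27 = 5 \cdot 216 \cdot 27 = 1080 \cdot 27 = 29160$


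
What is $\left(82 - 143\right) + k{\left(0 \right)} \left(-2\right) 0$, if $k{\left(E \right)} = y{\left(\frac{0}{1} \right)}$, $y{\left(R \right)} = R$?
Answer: $-61$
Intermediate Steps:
$k{\left(E \right)} = 0$ ($k{\left(E \right)} = \frac{0}{1} = 0 \cdot 1 = 0$)
$\left(82 - 143\right) + k{\left(0 \right)} \left(-2\right) 0 = \left(82 - 143\right) + 0 \left(-2\right) 0 = -61 + 0 \cdot 0 = -61 + 0 = -61$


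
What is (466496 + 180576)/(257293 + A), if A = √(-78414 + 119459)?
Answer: 41621774024/16549911701 - 161768*√41045/16549911701 ≈ 2.5129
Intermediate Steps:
A = √41045 ≈ 202.60
(466496 + 180576)/(257293 + A) = (466496 + 180576)/(257293 + √41045) = 647072/(257293 + √41045)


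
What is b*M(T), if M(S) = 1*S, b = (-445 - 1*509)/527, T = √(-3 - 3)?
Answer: -954*I*√6/527 ≈ -4.4342*I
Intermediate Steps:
T = I*√6 (T = √(-6) = I*√6 ≈ 2.4495*I)
b = -954/527 (b = (-445 - 509)*(1/527) = -954*1/527 = -954/527 ≈ -1.8102)
M(S) = S
b*M(T) = -954*I*√6/527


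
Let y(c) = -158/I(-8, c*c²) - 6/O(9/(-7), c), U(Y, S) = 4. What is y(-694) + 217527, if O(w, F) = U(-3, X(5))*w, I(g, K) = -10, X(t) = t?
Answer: 6526319/30 ≈ 2.1754e+5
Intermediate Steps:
O(w, F) = 4*w
y(c) = 509/30 (y(c) = -158/(-10) - 6/(4*(9/(-7))) = -158*(-⅒) - 6/(4*(9*(-⅐))) = 79/5 - 6/(4*(-9/7)) = 79/5 - 6/(-36/7) = 79/5 - 6*(-7/36) = 79/5 + 7/6 = 509/30)
y(-694) + 217527 = 509/30 + 217527 = 6526319/30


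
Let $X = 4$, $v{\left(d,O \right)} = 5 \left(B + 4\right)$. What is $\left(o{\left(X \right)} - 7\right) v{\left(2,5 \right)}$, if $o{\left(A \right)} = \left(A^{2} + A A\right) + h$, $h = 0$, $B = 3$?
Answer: $875$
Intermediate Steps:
$v{\left(d,O \right)} = 35$ ($v{\left(d,O \right)} = 5 \left(3 + 4\right) = 5 \cdot 7 = 35$)
$o{\left(A \right)} = 2 A^{2}$ ($o{\left(A \right)} = \left(A^{2} + A A\right) + 0 = \left(A^{2} + A^{2}\right) + 0 = 2 A^{2} + 0 = 2 A^{2}$)
$\left(o{\left(X \right)} - 7\right) v{\left(2,5 \right)} = \left(2 \cdot 4^{2} - 7\right) 35 = \left(2 \cdot 16 - 7\right) 35 = \left(32 - 7\right) 35 = 25 \cdot 35 = 875$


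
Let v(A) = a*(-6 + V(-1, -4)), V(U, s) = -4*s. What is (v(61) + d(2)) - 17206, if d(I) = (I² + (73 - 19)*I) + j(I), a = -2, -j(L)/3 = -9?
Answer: -17087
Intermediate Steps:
j(L) = 27 (j(L) = -3*(-9) = 27)
d(I) = 27 + I² + 54*I (d(I) = (I² + (73 - 19)*I) + 27 = (I² + 54*I) + 27 = 27 + I² + 54*I)
v(A) = -20 (v(A) = -2*(-6 - 4*(-4)) = -2*(-6 + 16) = -2*10 = -20)
(v(61) + d(2)) - 17206 = (-20 + (27 + 2² + 54*2)) - 17206 = (-20 + (27 + 4 + 108)) - 17206 = (-20 + 139) - 17206 = 119 - 17206 = -17087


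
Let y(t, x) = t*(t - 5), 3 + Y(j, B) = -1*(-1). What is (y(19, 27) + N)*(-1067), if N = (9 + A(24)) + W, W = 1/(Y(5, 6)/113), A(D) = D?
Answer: -517495/2 ≈ -2.5875e+5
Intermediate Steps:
Y(j, B) = -2 (Y(j, B) = -3 - 1*(-1) = -3 + 1 = -2)
W = -113/2 (W = 1/(-2/113) = -113/2 ≈ -56.500)
N = -47/2 (N = (9 + 24) - 113/2 = 33 - 113/2 = -47/2 ≈ -23.500)
y(t, x) = t*(-5 + t)
(y(19, 27) + N)*(-1067) = (19*(-5 + 19) - 47/2)*(-1067) = (19*14 - 47/2)*(-1067) = (266 - 47/2)*(-1067) = (485/2)*(-1067) = -517495/2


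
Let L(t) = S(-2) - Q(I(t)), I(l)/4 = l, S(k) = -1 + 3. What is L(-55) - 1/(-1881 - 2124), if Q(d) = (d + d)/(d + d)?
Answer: 4006/4005 ≈ 1.0002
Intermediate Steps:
S(k) = 2
I(l) = 4*l
Q(d) = 1 (Q(d) = (2*d)/((2*d)) = (2*d)*(1/(2*d)) = 1)
L(t) = 1 (L(t) = 2 - 1*1 = 2 - 1 = 1)
L(-55) - 1/(-1881 - 2124) = 1 - 1/(-1881 - 2124) = 1 - 1/(-4005) = 1 - 1*(-1/4005) = 1 + 1/4005 = 4006/4005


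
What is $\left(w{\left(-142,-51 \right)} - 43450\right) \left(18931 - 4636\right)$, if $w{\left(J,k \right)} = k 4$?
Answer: $-624033930$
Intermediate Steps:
$w{\left(J,k \right)} = 4 k$
$\left(w{\left(-142,-51 \right)} - 43450\right) \left(18931 - 4636\right) = \left(4 \left(-51\right) - 43450\right) \left(18931 - 4636\right) = \left(-204 - 43450\right) 14295 = \left(-43654\right) 14295 = -624033930$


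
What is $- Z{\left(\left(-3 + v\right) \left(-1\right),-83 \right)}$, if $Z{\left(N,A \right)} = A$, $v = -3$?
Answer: $83$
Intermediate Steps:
$- Z{\left(\left(-3 + v\right) \left(-1\right),-83 \right)} = \left(-1\right) \left(-83\right) = 83$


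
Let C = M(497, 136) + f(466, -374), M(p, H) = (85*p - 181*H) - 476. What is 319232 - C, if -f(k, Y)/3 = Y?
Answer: 300957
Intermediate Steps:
f(k, Y) = -3*Y
M(p, H) = -476 - 181*H + 85*p (M(p, H) = (-181*H + 85*p) - 476 = -476 - 181*H + 85*p)
C = 18275 (C = (-476 - 181*136 + 85*497) - 3*(-374) = (-476 - 24616 + 42245) + 1122 = 17153 + 1122 = 18275)
319232 - C = 319232 - 1*18275 = 319232 - 18275 = 300957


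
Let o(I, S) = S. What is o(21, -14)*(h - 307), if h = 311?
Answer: -56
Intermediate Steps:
o(21, -14)*(h - 307) = -14*(311 - 307) = -14*4 = -56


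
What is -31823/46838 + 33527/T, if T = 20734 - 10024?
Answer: 27943484/11400795 ≈ 2.4510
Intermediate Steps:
T = 10710
-31823/46838 + 33527/T = -31823/46838 + 33527/10710 = -31823*1/46838 + 33527*(1/10710) = -2893/4258 + 33527/10710 = 27943484/11400795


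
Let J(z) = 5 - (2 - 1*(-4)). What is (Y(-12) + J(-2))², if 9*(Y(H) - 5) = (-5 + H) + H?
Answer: 49/81 ≈ 0.60494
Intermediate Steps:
Y(H) = 40/9 + 2*H/9 (Y(H) = 5 + ((-5 + H) + H)/9 = 5 + (-5 + 2*H)/9 = 5 + (-5/9 + 2*H/9) = 40/9 + 2*H/9)
J(z) = -1 (J(z) = 5 - (2 + 4) = 5 - 1*6 = 5 - 6 = -1)
(Y(-12) + J(-2))² = ((40/9 + (2/9)*(-12)) - 1)² = ((40/9 - 8/3) - 1)² = (16/9 - 1)² = (7/9)² = 49/81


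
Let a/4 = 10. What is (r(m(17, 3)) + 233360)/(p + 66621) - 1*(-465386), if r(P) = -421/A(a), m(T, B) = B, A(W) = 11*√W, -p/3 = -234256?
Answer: 358063102514/769389 - 421*√10/169265580 ≈ 4.6539e+5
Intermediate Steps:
a = 40 (a = 4*10 = 40)
p = 702768 (p = -3*(-234256) = 702768)
r(P) = -421*√10/220
(r(m(17, 3)) + 233360)/(p + 66621) - 1*(-465386) = (-421*√10/220 + 233360)/(702768 + 66621) - 1*(-465386) = (233360 - 421*√10/220)/769389 + 465386 = (233360 - 421*√10/220)*(1/769389) + 465386 = (233360/769389 - 421*√10/169265580) + 465386 = 358063102514/769389 - 421*√10/169265580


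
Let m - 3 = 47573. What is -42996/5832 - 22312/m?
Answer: -22663555/2890242 ≈ -7.8414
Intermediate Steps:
m = 47576 (m = 3 + 47573 = 47576)
-42996/5832 - 22312/m = -42996/5832 - 22312/47576 = -42996*1/5832 - 22312*1/47576 = -3583/486 - 2789/5947 = -22663555/2890242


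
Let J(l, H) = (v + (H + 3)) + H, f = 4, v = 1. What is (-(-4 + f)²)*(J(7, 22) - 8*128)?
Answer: 0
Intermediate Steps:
J(l, H) = 4 + 2*H (J(l, H) = (1 + (H + 3)) + H = (1 + (3 + H)) + H = (4 + H) + H = 4 + 2*H)
(-(-4 + f)²)*(J(7, 22) - 8*128) = (-(-4 + 4)²)*((4 + 2*22) - 8*128) = (-1*0²)*((4 + 44) - 1024) = (-1*0)*(48 - 1024) = 0*(-976) = 0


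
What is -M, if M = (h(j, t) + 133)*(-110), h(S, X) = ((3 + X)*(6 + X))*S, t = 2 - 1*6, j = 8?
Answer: 12870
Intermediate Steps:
t = -4 (t = 2 - 6 = -4)
h(S, X) = S*(3 + X)*(6 + X)
M = -12870 (M = (8*(18 + (-4)**2 + 9*(-4)) + 133)*(-110) = (8*(18 + 16 - 36) + 133)*(-110) = (8*(-2) + 133)*(-110) = (-16 + 133)*(-110) = 117*(-110) = -12870)
-M = -1*(-12870) = 12870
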